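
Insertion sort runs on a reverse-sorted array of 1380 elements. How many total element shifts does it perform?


Sum of shifts = 1 + 2 + 3 + ... + 1379
= 1380 * 1379 / 2
= 1903020 / 2
= 951510


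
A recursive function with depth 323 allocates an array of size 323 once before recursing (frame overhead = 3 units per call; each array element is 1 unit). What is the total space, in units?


Array allocation: 323 units (allocated once)
Stack frames: 323 deep * 3 per frame = 969 units
Total = 323 + 969 = 1292


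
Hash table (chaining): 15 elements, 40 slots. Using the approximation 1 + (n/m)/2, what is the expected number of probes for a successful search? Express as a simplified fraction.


Computing expected probes:
alpha = 15/40
= 1 + alpha/2
= 1 + 15/(2*40)
= (2*40 + 15) / (2*40)
= 95/80 = 19/16


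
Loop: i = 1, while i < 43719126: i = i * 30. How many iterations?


i multiplies by 30 each step:
i = 1 -> 30 -> 900 -> 27000 -> 810000 -> 24300000 -> 729000000 (stop)
Iterations = ceil(log_30(43719126)) = 6


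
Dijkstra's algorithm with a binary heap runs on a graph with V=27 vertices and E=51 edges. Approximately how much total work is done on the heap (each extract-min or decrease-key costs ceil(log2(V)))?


Dijkstra with a binary heap: each vertex is extracted once, each edge may relax once.
Each heap operation costs O(log V).
V + E = 27 + 51 = 78
ceil(log2(27)) = 5 (since 2^4 = 16 < 27 <= 32 = 2^5)
Total heap work = (V+E) * ceil(log2(V)) = 78 * 5 = 390


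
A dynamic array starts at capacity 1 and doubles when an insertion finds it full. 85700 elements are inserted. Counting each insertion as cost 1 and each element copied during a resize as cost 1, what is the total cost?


n = 85700
Insertion costs: 85700
Resizes copy 1, 2, 4, ... up to the largest power of 2 that is <= n-1 = 85699, i.e. 65536.
Copy costs = 1 + 2 + 4 + 8 + 16 + 32 + 64 + 128 + 256 + 512 + 1024 + 2048 + 4096 + 8192 + 16384 + 32768 + 65536 = 131071
Total = 85700 + 131071 = 216771


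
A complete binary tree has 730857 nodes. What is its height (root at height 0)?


In a complete binary tree, level k holds nodes 2^k .. 2^(k+1)-1 (1-indexed).
Height = floor(log2(n)) = floor(log2(730857)) = 19
Check: 2^19 = 524288 <= 730857 < 1048576 = 2^20


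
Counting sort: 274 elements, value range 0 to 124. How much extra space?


n = 274 (output array)
k = 125 (count array for 125 distinct values)
Extra space = 274 + 125 = 399


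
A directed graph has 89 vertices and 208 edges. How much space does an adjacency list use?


Adjacency list: one list head per vertex + one entry per edge
Vertex heads: 89
Edge entries: 208
Total = 89 + 208 = 297


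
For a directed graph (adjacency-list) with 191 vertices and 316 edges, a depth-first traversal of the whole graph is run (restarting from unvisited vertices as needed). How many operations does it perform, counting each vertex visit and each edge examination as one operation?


A full DFS traversal visits each vertex once and examines each edge once.
V = 191
E = 316
Sum = 191 + 316 = 507


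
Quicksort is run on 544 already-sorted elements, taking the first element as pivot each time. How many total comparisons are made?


Sum of comparisons per partition:
543 + 542 + ... + 1 + 0
= 544 * (544 - 1) / 2
= 544 * 543 / 2
= 147696


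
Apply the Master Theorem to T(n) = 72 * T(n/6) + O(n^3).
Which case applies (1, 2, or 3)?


The Master Theorem: T(n) = a*T(n/b) + O(n^c)
  a = 72, b = 6, c = 3
log_b(a) = log_6(72) ~ 2.387
Compare b^c with a: 6^3 = 216 > 72, so c > log_b(a).
Since c > log_b(a), Case 3 applies.
T(n) = O(n^3)
Master Theorem case = 3


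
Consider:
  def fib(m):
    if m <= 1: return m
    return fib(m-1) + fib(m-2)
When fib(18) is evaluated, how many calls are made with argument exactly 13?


Let N(m) = number of times fib(m) is called while evaluating fib(18).
N(18) = 1 (the initial call).
N(17) = 1 (only fib(18) calls it).
For 1 <= m <= 16: fib(m) is called by fib(m+1) and fib(m+2), so
  N(m) = N(m+1) + N(m+2).
fib(0) is called only by fib(2), so N(0) = N(2).
Walk down from m=18:
  N(18)=1, N(17)=1, N(16)=2, N(15)=3, N(14)=5, N(13)=8
N(13) = 8


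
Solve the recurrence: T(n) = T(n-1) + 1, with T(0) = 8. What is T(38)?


Unrolling the recurrence:
T(38) = T(37) + 1
       = T(36) + 1 + 1
       = T(35) + 1*3
       ...
       = T(0) + 1*38
       = 8 + 38 = 46


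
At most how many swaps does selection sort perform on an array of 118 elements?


Each of the 117 passes places one element in its final position.
Pass 1: swap minimum into position 0
Pass 2: swap minimum of remaining into position 1
...
Pass 117: last two elements, one swap
Maximum swaps = 118 - 1 = 117


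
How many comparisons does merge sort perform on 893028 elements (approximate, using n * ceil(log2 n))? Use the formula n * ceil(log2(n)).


Recursion depth: ceil(log2(893028)) = 20
Each recursion level merges n = 893028 elements
Total = 893028 * 20 = 17860560


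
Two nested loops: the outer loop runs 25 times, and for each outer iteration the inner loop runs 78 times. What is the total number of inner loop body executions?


Outer loop: 25 iterations
Inner loop: 78 iterations per outer iteration
Total = 25 * 78 = 1950


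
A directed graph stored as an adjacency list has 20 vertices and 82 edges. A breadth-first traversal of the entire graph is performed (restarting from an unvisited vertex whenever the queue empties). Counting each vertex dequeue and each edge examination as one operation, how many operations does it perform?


A full BFS traversal dequeues each vertex once and examines each edge once.
Vertex visits: 20
Edge visits: 82
V + E = 20 + 82 = 102


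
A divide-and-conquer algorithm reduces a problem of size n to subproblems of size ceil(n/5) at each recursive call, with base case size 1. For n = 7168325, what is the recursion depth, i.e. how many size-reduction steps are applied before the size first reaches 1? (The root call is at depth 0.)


Each step divides the size by 5 (rounding up); after k steps the size is ceil(n/5^k), which equals 1 exactly when 5^k >= n.
So the depth is the smallest k with 5^k >= 7168325, i.e. ceil(log_5(7168325)).
5^9 = 1953125 < 7168325 <= 9765625 = 5^10
Recursion depth = 10


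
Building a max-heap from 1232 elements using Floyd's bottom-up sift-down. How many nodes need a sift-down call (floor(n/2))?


In a heap of 1232 elements (0-indexed array):
  Last element index: 1231
  Parent of last element: floor((1231 - 1) / 2) = 615
  Internal nodes: indices 0 to 615
  Count = floor(1232/2) = 616


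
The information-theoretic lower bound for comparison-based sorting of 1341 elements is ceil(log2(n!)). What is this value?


A binary decision tree of height h has at most 2^h leaves and needs at least n! of them, so h >= ceil(log2(n!)).
1341! is far too large to multiply out, so use Stirling's series:
  ln(n!) ~ n ln n - n + (1/2) ln(2 pi n) + 1/(12n)  (error below 1/(360 n^3), negligible here)
  ln(1341) = 7.2011709
  n ln n = 1341 * 7.2011709 = 9656.7702
  (1/2) ln(2 pi * 1341) = (1/2) ln(8425.7515) = 4.5195
  1/(12*1341) = 0.0001
  ln(1341!) ~ 9656.7702 - 1341 + 4.5195 + 0.0001 = 8320.2898
Convert to base 2: log2(1341!) = 8320.2898 / ln 2 = 8320.2898 / 0.69314718 = 12003.6408
ceil(12003.6408) = 12004


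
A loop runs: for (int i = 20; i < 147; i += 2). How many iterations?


Loop starts at i = 20, increments by 2, stops when i >= 147.
Number of iterations = ceil((147 - 20) / 2)
= ceil(127 / 2)
= 64


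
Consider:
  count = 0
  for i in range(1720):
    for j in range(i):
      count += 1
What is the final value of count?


For each i, the inner loop runs i times:
  i=0: inner runs 0 times
  i=1: inner runs 1 time
  i=2: inner runs 2 times
  i=3: inner runs 3 times
  i=4: inner runs 4 times
  i=5: inner runs 5 times
  i=6: inner runs 6 times
  i=7: inner runs 7 times
  ...
Total = 0 + 1 + 2 + ... + 1719 = 1720*(1720-1)/2 = 1478340


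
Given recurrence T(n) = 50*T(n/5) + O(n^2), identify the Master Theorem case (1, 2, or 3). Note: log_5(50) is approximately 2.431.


Master Theorem parameters: a=50, b=5, c=2
log_b(a) = 2.431
Compare b^c with a: 5^2 = 25 < 50, so c < log_b(a).
Comparing c=2 vs log_b(a)=2.431:
2 < 2.431 => Case 1
Result: T(n) = O(n^(log_5 50)) ~ O(n^2.431)
Master Theorem case = 1


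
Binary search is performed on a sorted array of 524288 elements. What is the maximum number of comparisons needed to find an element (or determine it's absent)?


Binary search halves the search space each comparison:
  Step 1: search space = 524288 -> 262144
  Step 2: search space = 262144 -> 131072
  Step 3: search space = 131072 -> 65536
  Step 4: search space = 65536 -> 32768
  Step 5: search space = 32768 -> 16384
  Step 6: search space = 16384 -> 8192
  Step 7: search space = 8192 -> 4096
  Step 8: search space = 4096 -> 2048
  Step 9: search space = 2048 -> 1024
  Step 10: search space = 1024 -> 512
  Step 11: search space = 512 -> 256
  Step 12: search space = 256 -> 128
  Step 13: search space = 128 -> 64
  Step 14: search space = 64 -> 32
  Step 15: search space = 32 -> 16
  Step 16: search space = 16 -> 8
  Step 17: search space = 8 -> 4
  Step 18: search space = 4 -> 2
  Step 19: search space = 2 -> 1
  Step 20: search space = 1 (final check)
Maximum comparisons = floor(log2(524288)) + 1 = 19 + 1 = 20


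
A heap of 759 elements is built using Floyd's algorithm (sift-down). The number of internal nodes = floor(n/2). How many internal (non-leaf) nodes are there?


Leaf nodes occupy roughly half the array.
Sift-down is called for each internal node, starting from the last one.
Internal nodes = floor(n/2) = floor(759/2) = 379


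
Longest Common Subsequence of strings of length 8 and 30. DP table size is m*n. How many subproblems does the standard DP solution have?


DP table indexed by positions in both strings.
First string: 8 positions
Second string: 30 positions
Total = 8 * 30 = 240


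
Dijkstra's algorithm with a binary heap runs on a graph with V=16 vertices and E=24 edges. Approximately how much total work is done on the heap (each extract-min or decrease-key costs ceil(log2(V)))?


Dijkstra with a binary heap: each vertex is extracted once, each edge may relax once.
Each heap operation costs O(log V).
V + E = 16 + 24 = 40
ceil(log2(16)) = 4 (since 2^3 = 8 < 16 <= 16 = 2^4)
Total heap work = (V+E) * ceil(log2(V)) = 40 * 4 = 160


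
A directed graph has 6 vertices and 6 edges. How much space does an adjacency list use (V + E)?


Adjacency list: one list head per vertex + one entry per edge
Vertex heads: 6
Edge entries: 6
Total = 6 + 6 = 12


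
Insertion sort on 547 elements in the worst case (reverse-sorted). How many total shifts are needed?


In the worst case (reverse-sorted), each element shifts past all previous:
  Element 1: 1 shifts
  Element 2: 2 shifts
  Element 3: 3 shifts
  Element 4: 4 shifts
  Element 5: 5 shifts
  ...
  Element 546: 546 shifts
Total = 1 + 2 + ... + 546
= 547*(547-1)/2 = 149331


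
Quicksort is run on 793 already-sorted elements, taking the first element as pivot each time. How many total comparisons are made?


Sum of comparisons per partition:
792 + 791 + ... + 1 + 0
= 793 * (793 - 1) / 2
= 793 * 792 / 2
= 314028


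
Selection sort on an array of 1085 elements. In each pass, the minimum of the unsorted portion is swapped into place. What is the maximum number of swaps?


Selection sort performs one swap per pass:
  Pass 1: find min in positions 0 to 1084, swap with position 0
  Pass 2: find min in positions 1 to 1084, swap with position 1
  Pass 3: find min in positions 2 to 1084, swap with position 2
  Pass 4: find min in positions 3 to 1084, swap with position 3
  Pass 5: find min in positions 4 to 1084, swap with position 4
  ... (1079 more passes)
Total passes (and swaps) = n - 1 = 1085 - 1 = 1084


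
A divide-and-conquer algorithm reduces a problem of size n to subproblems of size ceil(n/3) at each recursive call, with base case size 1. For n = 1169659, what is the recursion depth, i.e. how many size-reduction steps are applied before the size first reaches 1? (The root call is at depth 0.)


Each step divides the size by 3 (rounding up); after k steps the size is ceil(n/3^k), which equals 1 exactly when 3^k >= n.
So the depth is the smallest k with 3^k >= 1169659, i.e. ceil(log_3(1169659)).
3^12 = 531441 < 1169659 <= 1594323 = 3^13
Recursion depth = 13


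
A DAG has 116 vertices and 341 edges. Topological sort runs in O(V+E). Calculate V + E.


V = 116 (vertex processing)
E = 341 (edge processing)
V + E = 116 + 341 = 457


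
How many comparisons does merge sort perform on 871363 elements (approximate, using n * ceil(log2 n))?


Recursion depth: ceil(log2(871363)) = 20
Each recursion level merges n = 871363 elements
Total = 871363 * 20 = 17427260


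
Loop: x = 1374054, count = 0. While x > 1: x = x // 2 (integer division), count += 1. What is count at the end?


The variable x halves each step:
x = 1374054 -> 687027 -> 343513 -> 171756 -> 85878 -> 42939 -> 21469 -> 10734 -> 5367 -> 2683 -> 1341 -> 670 -> 335 -> 167 -> 83 -> 41 -> 20 -> 10 -> 5 -> 2 -> 1
Number of halvings = floor(log2(1374054)) = 20


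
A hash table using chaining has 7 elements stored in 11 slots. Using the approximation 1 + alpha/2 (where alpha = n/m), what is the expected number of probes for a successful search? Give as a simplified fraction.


Load factor alpha = n/m = 7/11
Expected probes = 1 + alpha/2 = 1 + 7/(2*11)
= 1 + 7/22
= 22/22 + 7/22
= 29/22


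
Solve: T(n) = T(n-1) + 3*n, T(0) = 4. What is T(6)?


Expanding the recurrence:
T(6) = T(5) + 3*6
       = T(4) + 3*5 + 3*6
       ...
       = T(0) + 3*(1 + 2 + ... + 6)
       = 4 + 3 * 6*7/2
       = 4 + 3 * 21
       = 4 + 63 = 67


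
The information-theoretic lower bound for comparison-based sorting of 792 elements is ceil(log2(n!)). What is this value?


A binary decision tree of height h has at most 2^h leaves and needs at least n! of them, so h >= ceil(log2(n!)).
792! is far too large to multiply out, so use Stirling's series:
  ln(n!) ~ n ln n - n + (1/2) ln(2 pi n) + 1/(12n)  (error below 1/(360 n^3), negligible here)
  ln(792) = 6.6745614
  n ln n = 792 * 6.6745614 = 5286.2526
  (1/2) ln(2 pi * 792) = (1/2) ln(4976.2828) = 4.2562
  1/(12*792) = 0.0001
  ln(792!) ~ 5286.2526 - 792 + 4.2562 + 0.0001 = 4498.5089
Convert to base 2: log2(792!) = 4498.5089 / ln 2 = 4498.5089 / 0.69314718 = 6489.9765
ceil(6489.9765) = 6490


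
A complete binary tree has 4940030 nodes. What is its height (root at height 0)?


In a complete binary tree, level k holds nodes 2^k .. 2^(k+1)-1 (1-indexed).
Height = floor(log2(n)) = floor(log2(4940030)) = 22
Check: 2^22 = 4194304 <= 4940030 < 8388608 = 2^23


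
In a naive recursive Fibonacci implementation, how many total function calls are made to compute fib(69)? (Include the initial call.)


Let C(m) = total calls to evaluate fib(m). Then C(0)=C(1)=1, and
C(m) = 1 + C(m-1) + C(m-2) for m >= 2.
Build the table (each entry = 1 + previous two):
  C(0) = 1
  C(1) = 1
  C(2) = 1 + 1 + 1 = 3
  C(3) = 1 + 3 + 1 = 5
  C(4) = 1 + 5 + 3 = 9
  C(5) = 1 + 9 + 5 = 15
  C(6) = 1 + 15 + 9 = 25
  C(7) = 1 + 25 + 15 = 41
  C(8) = 1 + 41 + 25 = 67
  C(9) = 1 + 67 + 41 = 109
  C(10) = 1 + 109 + 67 = 177
  C(11) = 1 + 177 + 109 = 287
  C(12) = 1 + 287 + 177 = 465
  C(13) = 1 + 465 + 287 = 753
  C(14) = 1 + 753 + 465 = 1219
  C(15) = 1 + 1219 + 753 = 1973
  C(16) = 1 + 1973 + 1219 = 3193
  C(17) = 1 + 3193 + 1973 = 5167
  C(18) = 1 + 5167 + 3193 = 8361
  C(19) = 1 + 8361 + 5167 = 13529
  C(20) = 1 + 13529 + 8361 = 21891
  C(21) = 1 + 21891 + 13529 = 35421
  C(22) = 1 + 35421 + 21891 = 57313
  C(23) = 1 + 57313 + 35421 = 92735
  C(24) = 1 + 92735 + 57313 = 150049
  C(25) = 1 + 150049 + 92735 = 242785
  C(26) = 1 + 242785 + 150049 = 392835
  C(27) = 1 + 392835 + 242785 = 635621
  C(28) = 1 + 635621 + 392835 = 1028457
  C(29) = 1 + 1028457 + 635621 = 1664079
  C(30) = 1 + 1664079 + 1028457 = 2692537
  C(31) = 1 + 2692537 + 1664079 = 4356617
  C(32) = 1 + 4356617 + 2692537 = 7049155
  C(33) = 1 + 7049155 + 4356617 = 11405773
  C(34) = 1 + 11405773 + 7049155 = 18454929
  C(35) = 1 + 18454929 + 11405773 = 29860703
  C(36) = 1 + 29860703 + 18454929 = 48315633
  C(37) = 1 + 48315633 + 29860703 = 78176337
  C(38) = 1 + 78176337 + 48315633 = 126491971
  C(39) = 1 + 126491971 + 78176337 = 204668309
  C(40) = 1 + 204668309 + 126491971 = 331160281
  C(41) = 1 + 331160281 + 204668309 = 535828591
  C(42) = 1 + 535828591 + 331160281 = 866988873
  C(43) = 1 + 866988873 + 535828591 = 1402817465
  C(44) = 1 + 1402817465 + 866988873 = 2269806339
  C(45) = 1 + 2269806339 + 1402817465 = 3672623805
  C(46) = 1 + 3672623805 + 2269806339 = 5942430145
  C(47) = 1 + 5942430145 + 3672623805 = 9615053951
  C(48) = 1 + 9615053951 + 5942430145 = 15557484097
  C(49) = 1 + 15557484097 + 9615053951 = 25172538049
  C(50) = 1 + 25172538049 + 15557484097 = 40730022147
  C(51) = 1 + 40730022147 + 25172538049 = 65902560197
  C(52) = 1 + 65902560197 + 40730022147 = 106632582345
  C(53) = 1 + 106632582345 + 65902560197 = 172535142543
  C(54) = 1 + 172535142543 + 106632582345 = 279167724889
  C(55) = 1 + 279167724889 + 172535142543 = 451702867433
  C(56) = 1 + 451702867433 + 279167724889 = 730870592323
  C(57) = 1 + 730870592323 + 451702867433 = 1182573459757
  C(58) = 1 + 1182573459757 + 730870592323 = 1913444052081
  C(59) = 1 + 1913444052081 + 1182573459757 = 3096017511839
  C(60) = 1 + 3096017511839 + 1913444052081 = 5009461563921
  C(61) = 1 + 5009461563921 + 3096017511839 = 8105479075761
  C(62) = 1 + 8105479075761 + 5009461563921 = 13114940639683
  C(63) = 1 + 13114940639683 + 8105479075761 = 21220419715445
  C(64) = 1 + 21220419715445 + 13114940639683 = 34335360355129
  C(65) = 1 + 34335360355129 + 21220419715445 = 55555780070575
  C(66) = 1 + 55555780070575 + 34335360355129 = 89891140425705
  C(67) = 1 + 89891140425705 + 55555780070575 = 145446920496281
  C(68) = 1 + 145446920496281 + 89891140425705 = 235338060921987
  C(69) = 1 + 235338060921987 + 145446920496281 = 380784981418269
Total calls for fib(69) = 380784981418269


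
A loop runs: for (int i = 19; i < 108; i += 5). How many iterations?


Loop starts at i = 19, increments by 5, stops when i >= 108.
Number of iterations = ceil((108 - 19) / 5)
= ceil(89 / 5)
= 18


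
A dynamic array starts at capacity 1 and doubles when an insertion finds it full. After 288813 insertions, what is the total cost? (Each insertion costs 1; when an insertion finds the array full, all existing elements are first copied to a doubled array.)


Insertion cost: 288813 (one per element)
Resizes occur just before inserting elements 2, 3, 5, 9, ...
Elements copied at each resize: 1 + 2 + 4 + 8 + 16 + 32 + 64 + 128 + 256 + 512 + 1024 + 2048 + 4096 + 8192 + 16384 + 32768 + 65536 + 131072 + 262144
Sum of copies = 524287 (geometric series: 2^k - 1)
Total = 288813 + 524287 = 813100


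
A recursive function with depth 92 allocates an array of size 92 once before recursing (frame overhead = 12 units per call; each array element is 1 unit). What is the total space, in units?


Array allocation: 92 units (allocated once)
Stack frames: 92 deep * 12 per frame = 1104 units
Total = 92 + 1104 = 1196


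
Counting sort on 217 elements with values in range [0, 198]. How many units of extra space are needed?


Output array size: 217 (to store sorted result)
Count array size: 199 (one slot per possible value, range 0 to 198)
Total extra space = 217 + 199 = 416


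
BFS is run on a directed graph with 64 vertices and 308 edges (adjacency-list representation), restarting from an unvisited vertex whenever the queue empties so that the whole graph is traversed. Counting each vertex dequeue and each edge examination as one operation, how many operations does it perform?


A full BFS traversal dequeues each vertex exactly once and examines each directed edge exactly once.
V = 64 (vertex processing cost)
E = 308 (edge examination cost)
Total operations proportional to V + E = 64 + 308 = 372


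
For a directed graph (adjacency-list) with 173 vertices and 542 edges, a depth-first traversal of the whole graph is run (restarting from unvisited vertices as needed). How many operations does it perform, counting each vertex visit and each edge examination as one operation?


A full DFS traversal visits each vertex once and examines each edge once.
V = 173
E = 542
Sum = 173 + 542 = 715


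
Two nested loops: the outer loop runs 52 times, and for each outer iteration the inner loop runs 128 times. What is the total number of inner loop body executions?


Outer loop: 52 iterations
Inner loop: 128 iterations per outer iteration
Total = 52 * 128 = 6656


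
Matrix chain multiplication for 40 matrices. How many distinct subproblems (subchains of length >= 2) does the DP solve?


Subproblems are indexed by (i, j) where i < j.
Number of such pairs = n*(n-1)/2
= 40 * 39 / 2
= 780


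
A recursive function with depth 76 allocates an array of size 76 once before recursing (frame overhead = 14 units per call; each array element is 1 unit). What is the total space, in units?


Array allocation: 76 units (allocated once)
Stack frames: 76 deep * 14 per frame = 1064 units
Total = 76 + 1064 = 1140


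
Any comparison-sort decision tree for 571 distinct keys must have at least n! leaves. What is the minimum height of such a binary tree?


A binary decision tree of height h has at most 2^h leaves and needs at least n! of them, so h >= ceil(log2(n!)).
571! is far too large to multiply out, so use Stirling's series:
  ln(n!) ~ n ln n - n + (1/2) ln(2 pi n) + 1/(12n)  (error below 1/(360 n^3), negligible here)
  ln(571) = 6.3473892
  n ln n = 571 * 6.3473892 = 3624.3592
  (1/2) ln(2 pi * 571) = (1/2) ln(3587.6988) = 4.0926
  1/(12*571) = 0.0001
  ln(571!) ~ 3624.3592 - 571 + 4.0926 + 0.0001 = 3057.4519
Convert to base 2: log2(571!) = 3057.4519 / ln 2 = 3057.4519 / 0.69314718 = 4410.9707
ceil(4410.9707) = 4411


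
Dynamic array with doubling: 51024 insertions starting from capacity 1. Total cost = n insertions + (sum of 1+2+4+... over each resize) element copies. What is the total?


n = 51024
Insertion costs: 51024
Resizes copy 1, 2, 4, ... up to the largest power of 2 that is <= n-1 = 51023, i.e. 32768.
Copy costs = 1 + 2 + 4 + 8 + 16 + 32 + 64 + 128 + 256 + 512 + 1024 + 2048 + 4096 + 8192 + 16384 + 32768 = 65535
Total = 51024 + 65535 = 116559


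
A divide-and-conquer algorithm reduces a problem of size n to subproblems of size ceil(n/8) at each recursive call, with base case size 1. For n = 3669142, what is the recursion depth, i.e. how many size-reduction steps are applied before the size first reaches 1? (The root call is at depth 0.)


Each step divides the size by 8 (rounding up); after k steps the size is ceil(n/8^k), which equals 1 exactly when 8^k >= n.
So the depth is the smallest k with 8^k >= 3669142, i.e. ceil(log_8(3669142)).
8^7 = 2097152 < 3669142 <= 16777216 = 8^8
Recursion depth = 8


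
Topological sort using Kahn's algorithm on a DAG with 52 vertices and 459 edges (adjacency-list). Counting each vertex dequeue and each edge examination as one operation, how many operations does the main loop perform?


Kahn's algorithm:
  1. Compute in-degrees: O(V + E)
  2. Process queue: each vertex dequeued once (O(V))
     each edge examined once (O(E))
Total = V + E = 52 + 459 = 511


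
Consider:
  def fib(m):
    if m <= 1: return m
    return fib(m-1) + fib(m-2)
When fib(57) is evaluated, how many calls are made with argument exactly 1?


Let N(m) = number of times fib(m) is called while evaluating fib(57).
N(57) = 1 (the initial call).
N(56) = 1 (only fib(57) calls it).
For 1 <= m <= 55: fib(m) is called by fib(m+1) and fib(m+2), so
  N(m) = N(m+1) + N(m+2).
fib(0) is called only by fib(2), so N(0) = N(2).
Walk down from m=57:
  N(57)=1, N(56)=1, N(55)=2, N(54)=3, N(53)=5, N(52)=8, N(51)=13, N(50)=21, N(49)=34, N(48)=55, N(47)=89, N(46)=144, N(45)=233, N(44)=377, N(43)=610, N(42)=987, N(41)=1597, N(40)=2584, N(39)=4181, N(38)=6765, N(37)=10946, N(36)=17711, N(35)=28657, N(34)=46368, N(33)=75025, N(32)=121393, N(31)=196418, N(30)=317811, N(29)=514229, N(28)=832040, N(27)=1346269, N(26)=2178309, N(25)=3524578, N(24)=5702887, N(23)=9227465, N(22)=14930352, N(21)=24157817, N(20)=39088169, N(19)=63245986, N(18)=102334155, N(17)=165580141, N(16)=267914296, N(15)=433494437, N(14)=701408733, N(13)=1134903170, N(12)=1836311903, N(11)=2971215073, N(10)=4807526976, N(9)=7778742049, N(8)=12586269025, N(7)=20365011074, N(6)=32951280099, N(5)=53316291173, N(4)=86267571272, N(3)=139583862445, N(2)=225851433717, N(1)=365435296162
N(1) = 365435296162


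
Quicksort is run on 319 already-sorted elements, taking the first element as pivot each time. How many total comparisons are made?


Sum of comparisons per partition:
318 + 317 + ... + 1 + 0
= 319 * (319 - 1) / 2
= 319 * 318 / 2
= 50721


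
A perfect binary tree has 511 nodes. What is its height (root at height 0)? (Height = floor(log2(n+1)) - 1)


For a perfect binary tree of height h: n = 2^(h+1) - 1, so h = log2(n+1) - 1.
  n + 1 = 512 = 2^9
  log2(512) = 9
  height = 9 - 1 = 8


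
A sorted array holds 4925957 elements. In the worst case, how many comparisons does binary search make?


Halving sequence: 4925957 -> 2462978 -> 1231489 -> 615744 -> 307872 -> 153936 -> 76968 -> 38484 -> 19242 -> 9621 -> 4810 -> 2405 -> 1202 -> 601 -> 300 -> 150 -> 75 -> 37 -> 18 -> 9 -> 4 -> 2 -> 1
Number of halvings = 22
Max comparisons = 22 + 1 = 23


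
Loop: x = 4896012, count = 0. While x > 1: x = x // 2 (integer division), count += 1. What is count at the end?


The variable x halves each step:
x = 4896012 -> 2448006 -> 1224003 -> 612001 -> 306000 -> 153000 -> 76500 -> 38250 -> 19125 -> 9562 -> 4781 -> 2390 -> 1195 -> 597 -> 298 -> 149 -> 74 -> 37 -> 18 -> 9 -> 4 -> 2 -> 1
Number of halvings = floor(log2(4896012)) = 22


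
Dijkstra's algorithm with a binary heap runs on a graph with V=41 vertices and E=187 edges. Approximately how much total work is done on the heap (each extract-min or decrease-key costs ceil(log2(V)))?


Dijkstra with a binary heap: each vertex is extracted once, each edge may relax once.
Each heap operation costs O(log V).
V + E = 41 + 187 = 228
ceil(log2(41)) = 6 (since 2^5 = 32 < 41 <= 64 = 2^6)
Total heap work = (V+E) * ceil(log2(V)) = 228 * 6 = 1368


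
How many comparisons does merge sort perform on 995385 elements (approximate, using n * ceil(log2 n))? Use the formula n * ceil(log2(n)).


Recursion depth: ceil(log2(995385)) = 20
Each recursion level merges n = 995385 elements
Total = 995385 * 20 = 19907700


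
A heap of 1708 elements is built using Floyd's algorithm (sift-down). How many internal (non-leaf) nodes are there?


Leaf nodes occupy roughly half the array.
Sift-down is called for each internal node, starting from the last one.
Internal nodes = floor(n/2) = floor(1708/2) = 854


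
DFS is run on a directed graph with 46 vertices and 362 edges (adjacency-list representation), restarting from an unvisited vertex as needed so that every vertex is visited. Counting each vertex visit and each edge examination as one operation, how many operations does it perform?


A full DFS traversal processes each vertex exactly once (push/pop on stack).
Each directed edge is examined once.
V = 46, E = 362
V + E = 408


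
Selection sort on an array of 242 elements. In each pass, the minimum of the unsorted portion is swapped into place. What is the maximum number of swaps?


Selection sort performs one swap per pass:
  Pass 1: find min in positions 0 to 241, swap with position 0
  Pass 2: find min in positions 1 to 241, swap with position 1
  Pass 3: find min in positions 2 to 241, swap with position 2
  Pass 4: find min in positions 3 to 241, swap with position 3
  Pass 5: find min in positions 4 to 241, swap with position 4
  ... (236 more passes)
Total passes (and swaps) = n - 1 = 242 - 1 = 241


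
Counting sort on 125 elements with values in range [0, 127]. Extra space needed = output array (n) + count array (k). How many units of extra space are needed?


Output array size: 125 (to store sorted result)
Count array size: 128 (one slot per possible value, range 0 to 127)
Total extra space = 125 + 128 = 253


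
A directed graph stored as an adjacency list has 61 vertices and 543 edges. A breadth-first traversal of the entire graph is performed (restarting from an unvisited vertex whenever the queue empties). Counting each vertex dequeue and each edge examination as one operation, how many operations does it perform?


A full BFS traversal dequeues each vertex once and examines each edge once.
Vertex visits: 61
Edge visits: 543
V + E = 61 + 543 = 604


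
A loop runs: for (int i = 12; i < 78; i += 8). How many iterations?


Loop starts at i = 12, increments by 8, stops when i >= 78.
Number of iterations = ceil((78 - 12) / 8)
= ceil(66 / 8)
= 9


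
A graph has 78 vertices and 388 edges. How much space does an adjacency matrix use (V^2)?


Adjacency matrix: V x V grid of entries
Space = V^2 = 78^2 = 78 * 78 = 6084


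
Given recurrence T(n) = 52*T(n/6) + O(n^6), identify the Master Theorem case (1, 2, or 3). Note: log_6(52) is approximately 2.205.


Master Theorem parameters: a=52, b=6, c=6
log_b(a) = 2.205
Compare b^c with a: 6^6 = 46656 > 52, so c > log_b(a).
Comparing c=6 vs log_b(a)=2.205:
6 > 2.205 => Case 3
Result: T(n) = O(n^6)
Master Theorem case = 3


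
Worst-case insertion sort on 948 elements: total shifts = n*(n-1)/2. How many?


Sum of shifts = 1 + 2 + 3 + ... + 947
= 948 * 947 / 2
= 897756 / 2
= 448878


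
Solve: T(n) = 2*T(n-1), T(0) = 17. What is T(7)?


Unrolling:
T(7) = 2*T(6) = 2^2*T(5) = ... = 2^7*T(0)
= 2^7 * 17
= 128 * 17 = 2176


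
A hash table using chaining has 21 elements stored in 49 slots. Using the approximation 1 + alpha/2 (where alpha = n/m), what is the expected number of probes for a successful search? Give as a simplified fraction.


Load factor alpha = n/m = 21/49
Expected probes = 1 + alpha/2 = 1 + 21/(2*49)
= 1 + 21/98
= 98/98 + 21/98
= 119/98
Simplify: 17/14


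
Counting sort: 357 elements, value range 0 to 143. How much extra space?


n = 357 (output array)
k = 144 (count array for 144 distinct values)
Extra space = 357 + 144 = 501


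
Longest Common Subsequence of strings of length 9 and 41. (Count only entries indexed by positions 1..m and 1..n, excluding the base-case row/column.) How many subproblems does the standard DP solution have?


DP table indexed by positions in both strings.
First string: 9 positions
Second string: 41 positions
Total = 9 * 41 = 369


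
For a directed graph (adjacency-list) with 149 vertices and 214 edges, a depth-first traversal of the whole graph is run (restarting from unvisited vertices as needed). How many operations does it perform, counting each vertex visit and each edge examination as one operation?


A full DFS traversal visits each vertex once and examines each edge once.
V = 149
E = 214
Sum = 149 + 214 = 363


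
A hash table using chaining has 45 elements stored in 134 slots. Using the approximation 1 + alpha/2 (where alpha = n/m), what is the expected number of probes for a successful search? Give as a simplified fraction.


Load factor alpha = n/m = 45/134
Expected probes = 1 + alpha/2 = 1 + 45/(2*134)
= 1 + 45/268
= 268/268 + 45/268
= 313/268


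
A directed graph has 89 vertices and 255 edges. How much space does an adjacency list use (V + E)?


Adjacency list: one list head per vertex + one entry per edge
Vertex heads: 89
Edge entries: 255
Total = 89 + 255 = 344


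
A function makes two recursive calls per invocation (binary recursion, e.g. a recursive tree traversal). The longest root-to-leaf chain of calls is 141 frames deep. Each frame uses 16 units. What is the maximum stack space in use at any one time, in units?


Binary recursion: the two calls run one after the other, so only one root-to-leaf chain of frames is on the stack at a time.
Maximum depth (longest chain) = 141 frames
Each frame = 16 units
Max stack space = 141 * 16 = 2256


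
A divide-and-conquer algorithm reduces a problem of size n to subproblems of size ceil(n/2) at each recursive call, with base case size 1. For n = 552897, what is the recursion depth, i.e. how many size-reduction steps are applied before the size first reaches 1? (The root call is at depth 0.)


Each step divides the size by 2 (rounding up); after k steps the size is ceil(n/2^k), which equals 1 exactly when 2^k >= n.
So the depth is the smallest k with 2^k >= 552897, i.e. ceil(log_2(552897)).
2^19 = 524288 < 552897 <= 1048576 = 2^20
Recursion depth = 20


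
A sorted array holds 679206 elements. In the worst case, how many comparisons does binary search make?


Halving sequence: 679206 -> 339603 -> 169801 -> 84900 -> 42450 -> 21225 -> 10612 -> 5306 -> 2653 -> 1326 -> 663 -> 331 -> 165 -> 82 -> 41 -> 20 -> 10 -> 5 -> 2 -> 1
Number of halvings = 19
Max comparisons = 19 + 1 = 20


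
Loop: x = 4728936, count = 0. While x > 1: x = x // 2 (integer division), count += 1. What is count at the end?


The variable x halves each step:
x = 4728936 -> 2364468 -> 1182234 -> 591117 -> 295558 -> 147779 -> 73889 -> 36944 -> 18472 -> 9236 -> 4618 -> 2309 -> 1154 -> 577 -> 288 -> 144 -> 72 -> 36 -> 18 -> 9 -> 4 -> 2 -> 1
Number of halvings = floor(log2(4728936)) = 22


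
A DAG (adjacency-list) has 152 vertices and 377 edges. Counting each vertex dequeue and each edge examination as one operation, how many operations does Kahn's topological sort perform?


V = 152 (vertex processing)
E = 377 (edge processing)
V + E = 152 + 377 = 529


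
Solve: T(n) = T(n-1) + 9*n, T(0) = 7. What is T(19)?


Expanding the recurrence:
T(19) = T(18) + 9*19
       = T(17) + 9*18 + 9*19
       ...
       = T(0) + 9*(1 + 2 + ... + 19)
       = 7 + 9 * 19*20/2
       = 7 + 9 * 190
       = 7 + 1710 = 1717


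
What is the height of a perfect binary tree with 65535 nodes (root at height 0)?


A perfect binary tree with 65535 nodes:
  65535 = 2^16 - 1
  Levels: 0, 1, ..., 15
  Height = 15


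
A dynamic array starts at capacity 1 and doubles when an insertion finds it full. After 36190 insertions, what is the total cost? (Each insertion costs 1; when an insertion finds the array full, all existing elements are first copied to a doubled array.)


Insertion cost: 36190 (one per element)
Resizes occur just before inserting elements 2, 3, 5, 9, ...
Elements copied at each resize: 1 + 2 + 4 + 8 + 16 + 32 + 64 + 128 + 256 + 512 + 1024 + 2048 + 4096 + 8192 + 16384 + 32768
Sum of copies = 65535 (geometric series: 2^k - 1)
Total = 36190 + 65535 = 101725


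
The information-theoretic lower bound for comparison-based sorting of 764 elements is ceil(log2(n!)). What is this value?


A binary decision tree of height h has at most 2^h leaves and needs at least n! of them, so h >= ceil(log2(n!)).
764! is far too large to multiply out, so use Stirling's series:
  ln(n!) ~ n ln n - n + (1/2) ln(2 pi n) + 1/(12n)  (error below 1/(360 n^3), negligible here)
  ln(764) = 6.6385678
  n ln n = 764 * 6.6385678 = 5071.8658
  (1/2) ln(2 pi * 764) = (1/2) ln(4800.3536) = 4.2382
  1/(12*764) = 0.0001
  ln(764!) ~ 5071.8658 - 764 + 4.2382 + 0.0001 = 4312.1041
Convert to base 2: log2(764!) = 4312.1041 / ln 2 = 4312.1041 / 0.69314718 = 6221.0512
ceil(6221.0512) = 6222


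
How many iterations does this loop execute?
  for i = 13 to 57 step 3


The loop variable i takes values starting at 13 and increments by 3 each iteration.
Sequence: i = 13, 16, 19, 22, 25, 28, 31, 34, 37, ...
The upper bound 57 is inclusive, so the count is floor((last - first) / step) + 1:
floor((57 - 13) / 3) + 1 = floor(44/3) + 1 = 14 + 1 = 15


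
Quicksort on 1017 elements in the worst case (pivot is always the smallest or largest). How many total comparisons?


In the worst case, each partition step picks the worst pivot:
  Partition 1: 1016 comparisons (n-1 elements to compare)
  Partition 2: 1015 comparisons
  Partition 3: 1014 comparisons
  Partition 4: 1013 comparisons
  Partition 5: 1012 comparisons
  ...
  Last partition: 0 comparisons
Total = (n-1) + (n-2) + ... + 1 + 0 = n*(n-1)/2
= 1017*1016/2 = 516636


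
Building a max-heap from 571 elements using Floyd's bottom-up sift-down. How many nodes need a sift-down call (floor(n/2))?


In a heap of 571 elements (0-indexed array):
  Last element index: 570
  Parent of last element: floor((570 - 1) / 2) = 284
  Internal nodes: indices 0 to 284
  Count = floor(571/2) = 285


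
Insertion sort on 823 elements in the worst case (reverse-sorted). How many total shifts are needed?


In the worst case (reverse-sorted), each element shifts past all previous:
  Element 1: 1 shifts
  Element 2: 2 shifts
  Element 3: 3 shifts
  Element 4: 4 shifts
  Element 5: 5 shifts
  ...
  Element 822: 822 shifts
Total = 1 + 2 + ... + 822
= 823*(823-1)/2 = 338253


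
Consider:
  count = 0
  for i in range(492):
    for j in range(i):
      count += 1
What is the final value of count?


For each i, the inner loop runs i times:
  i=0: inner runs 0 times
  i=1: inner runs 1 time
  i=2: inner runs 2 times
  i=3: inner runs 3 times
  i=4: inner runs 4 times
  i=5: inner runs 5 times
  i=6: inner runs 6 times
  i=7: inner runs 7 times
  ...
Total = 0 + 1 + 2 + ... + 491 = 492*(492-1)/2 = 120786


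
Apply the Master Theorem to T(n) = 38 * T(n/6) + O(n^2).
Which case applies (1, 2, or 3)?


The Master Theorem: T(n) = a*T(n/b) + O(n^c)
  a = 38, b = 6, c = 2
log_b(a) = log_6(38) ~ 2.03
Compare b^c with a: 6^2 = 36 < 38, so c < log_b(a).
Since c < log_b(a), Case 1 applies.
T(n) = O(n^(log_6 38)) ~ O(n^2.03)
Master Theorem case = 1


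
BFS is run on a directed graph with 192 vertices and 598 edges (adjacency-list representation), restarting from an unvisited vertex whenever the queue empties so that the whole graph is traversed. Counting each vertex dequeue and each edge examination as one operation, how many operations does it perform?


A full BFS traversal dequeues each vertex exactly once and examines each directed edge exactly once.
V = 192 (vertex processing cost)
E = 598 (edge examination cost)
Total operations proportional to V + E = 192 + 598 = 790


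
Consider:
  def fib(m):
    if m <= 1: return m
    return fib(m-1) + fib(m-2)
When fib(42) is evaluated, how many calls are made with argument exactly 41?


Let N(m) = number of times fib(m) is called while evaluating fib(42).
N(42) = 1 (the initial call).
N(41) = 1 (only fib(42) calls it).
For 1 <= m <= 40: fib(m) is called by fib(m+1) and fib(m+2), so
  N(m) = N(m+1) + N(m+2).
fib(0) is called only by fib(2), so N(0) = N(2).
Walk down from m=42:
  N(42)=1, N(41)=1
N(41) = 1


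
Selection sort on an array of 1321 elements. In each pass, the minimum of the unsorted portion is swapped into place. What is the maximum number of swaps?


Selection sort performs one swap per pass:
  Pass 1: find min in positions 0 to 1320, swap with position 0
  Pass 2: find min in positions 1 to 1320, swap with position 1
  Pass 3: find min in positions 2 to 1320, swap with position 2
  Pass 4: find min in positions 3 to 1320, swap with position 3
  Pass 5: find min in positions 4 to 1320, swap with position 4
  ... (1315 more passes)
Total passes (and swaps) = n - 1 = 1321 - 1 = 1320


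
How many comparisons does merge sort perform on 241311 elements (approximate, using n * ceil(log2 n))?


Recursion depth: ceil(log2(241311)) = 18
Each recursion level merges n = 241311 elements
Total = 241311 * 18 = 4343598


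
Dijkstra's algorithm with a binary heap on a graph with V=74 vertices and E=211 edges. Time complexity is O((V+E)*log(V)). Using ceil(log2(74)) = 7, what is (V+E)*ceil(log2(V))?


Dijkstra with a binary heap: each vertex is extracted once, each edge may relax once.
Each heap operation costs O(log V).
V + E = 74 + 211 = 285
ceil(log2(74)) = 7 (since 2^6 = 64 < 74 <= 128 = 2^7)
Total heap work = (V+E) * ceil(log2(V)) = 285 * 7 = 1995
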